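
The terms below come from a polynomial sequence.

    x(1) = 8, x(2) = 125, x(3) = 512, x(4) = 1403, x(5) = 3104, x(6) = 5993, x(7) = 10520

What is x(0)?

-1

117  387  891  1701  2889  4527
270  504  810  1188  1638
234  306  378  450
72  72  72
The fourth differences are constant at 72.
Work back: 234 − 72 = 162;  270 − 162 = 108;  117 − 108 = 9;  8 − 9 = -1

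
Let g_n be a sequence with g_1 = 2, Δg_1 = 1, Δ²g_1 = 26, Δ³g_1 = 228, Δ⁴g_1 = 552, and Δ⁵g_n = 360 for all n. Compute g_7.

15398

Build the table forward from the leading diagonal:
Fifth differences: 360, 360, 360, 360, 360, 360, 360
Fourth differences: 552, 912, 1272, 1632, 1992, 2352, 2712
Third differences: 228, 780, 1692, 2964, 4596, 6588, 8940
Second differences: 26, 254, 1034, 2726, 5690, 10286, 16874
First differences: 1, 27, 281, 1315, 4041, 9731, 20017
g: 2, 3, 30, 311, 1626, 5667, 15398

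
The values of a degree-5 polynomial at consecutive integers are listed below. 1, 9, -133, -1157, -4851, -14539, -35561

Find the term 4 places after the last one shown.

First differences: 8, -142, -1024, -3694, -9688, -21022
Second differences: -150, -882, -2670, -5994, -11334
Third differences: -732, -1788, -3324, -5340
Fourth differences: -1056, -1536, -2016
Fifth differences: -480, -480
Fifth differences constant at -480.
-2016 − 480 = -2496;  -5340 − 2496 = -7836;  -11334 − 7836 = -19170;  -21022 − 19170 = -40192;  -35561 − 40192 = -75753
-2496 − 480 = -2976;  -7836 − 2976 = -10812;  -19170 − 10812 = -29982;  -40192 − 29982 = -70174;  -75753 − 70174 = -145927
-2976 − 480 = -3456;  -10812 − 3456 = -14268;  -29982 − 14268 = -44250;  -70174 − 44250 = -114424;  -145927 − 114424 = -260351
-3456 − 480 = -3936;  -14268 − 3936 = -18204;  -44250 − 18204 = -62454;  -114424 − 62454 = -176878;  -260351 − 176878 = -437229

-437229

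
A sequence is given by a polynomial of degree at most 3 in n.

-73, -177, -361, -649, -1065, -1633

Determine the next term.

-2377

First differences: -104 , -184 , -288 , -416 , -568
Second differences: -80 , -104 , -128 , -152
Third differences: -24 , -24 , -24
The third differences are constant (-24).
-152 − 24 = -176;  -568 − 176 = -744;  -1633 − 744 = -2377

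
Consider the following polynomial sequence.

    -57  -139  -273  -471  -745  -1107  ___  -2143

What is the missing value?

-1569

Using the first 6 terms:
First differences: -82  -134  -198  -274  -362
Second differences: -52  -64  -76  -88
Third differences: -12  -12  -12
Constant third difference = -12.
Extend forward: -88 − 12 = -100;  -362 − 100 = -462;  -1107 − 462 = -1569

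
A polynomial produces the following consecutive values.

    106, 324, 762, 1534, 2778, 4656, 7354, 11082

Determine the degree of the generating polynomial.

218, 438, 772, 1244, 1878, 2698, 3728
220, 334, 472, 634, 820, 1030
114, 138, 162, 186, 210
24, 24, 24, 24
The fourth differences are constant, so the polynomial has degree 4.

4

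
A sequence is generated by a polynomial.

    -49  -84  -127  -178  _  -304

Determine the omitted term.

Using the first 4 terms:
-35  -43  -51
-8  -8
Constant second difference = -8.
Extend forward: -51 − 8 = -59;  -178 − 59 = -237

-237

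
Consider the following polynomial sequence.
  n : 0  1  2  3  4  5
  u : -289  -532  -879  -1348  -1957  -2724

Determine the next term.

-243, -347, -469, -609, -767
-104, -122, -140, -158
-18, -18, -18
Constant third difference = -18, so extend:
-158 − 18 = -176;  -767 − 176 = -943;  -2724 − 943 = -3667

-3667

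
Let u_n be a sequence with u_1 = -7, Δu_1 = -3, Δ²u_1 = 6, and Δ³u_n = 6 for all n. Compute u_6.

98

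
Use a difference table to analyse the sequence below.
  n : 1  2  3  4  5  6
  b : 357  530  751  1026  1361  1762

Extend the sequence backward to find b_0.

First differences: 173, 221, 275, 335, 401
Second differences: 48, 54, 60, 66
Third differences: 6, 6, 6
The third differences are constant at 6.
Work back: 48 − 6 = 42;  173 − 42 = 131;  357 − 131 = 226

226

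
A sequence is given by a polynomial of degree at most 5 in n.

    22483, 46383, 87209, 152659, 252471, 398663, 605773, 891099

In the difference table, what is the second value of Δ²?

Δ: 23900, 40826, 65450, 99812, 146192, 207110, 285326
Δ²: 16926, 24624, 34362, 46380, 60918, 78216
Δ³: 7698, 9738, 12018, 14538, 17298
Δ⁴: 2040, 2280, 2520, 2760
Δ⁵: 240, 240, 240

24624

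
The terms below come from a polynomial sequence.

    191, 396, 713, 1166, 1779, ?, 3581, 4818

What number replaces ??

2576

Using the first 5 terms:
First differences: 205  317  453  613
Second differences: 112  136  160
Third differences: 24  24
Constant third difference = 24.
Extend forward: 160 + 24 = 184;  613 + 184 = 797;  1779 + 797 = 2576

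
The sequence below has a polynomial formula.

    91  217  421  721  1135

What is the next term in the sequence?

1681

Δ: 126  204  300  414
Δ²: 78  96  114
Δ³: 18  18
Constant third difference = 18, so extend:
114 + 18 = 132;  414 + 132 = 546;  1135 + 546 = 1681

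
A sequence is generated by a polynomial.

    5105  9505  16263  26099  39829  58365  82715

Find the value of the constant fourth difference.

96

Δ: 4400, 6758, 9836, 13730, 18536, 24350
Δ²: 2358, 3078, 3894, 4806, 5814
Δ³: 720, 816, 912, 1008
Δ⁴: 96, 96, 96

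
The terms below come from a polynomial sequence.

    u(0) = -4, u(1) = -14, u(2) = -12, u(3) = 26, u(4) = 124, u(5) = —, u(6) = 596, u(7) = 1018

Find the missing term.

Using the first 5 terms:
First differences: -10  2  38  98
Second differences: 12  36  60
Third differences: 24  24
Constant third difference = 24.
Extend forward: 60 + 24 = 84;  98 + 84 = 182;  124 + 182 = 306

306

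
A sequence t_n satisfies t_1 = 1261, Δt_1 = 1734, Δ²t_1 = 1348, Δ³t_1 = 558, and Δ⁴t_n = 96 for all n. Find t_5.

18613

Build the table forward from the leading diagonal:
Δ⁴: 96  96  96  96  96
Δ³: 558  654  750  846  942
Δ²: 1348  1906  2560  3310  4156
Δ: 1734  3082  4988  7548  10858
t: 1261  2995  6077  11065  18613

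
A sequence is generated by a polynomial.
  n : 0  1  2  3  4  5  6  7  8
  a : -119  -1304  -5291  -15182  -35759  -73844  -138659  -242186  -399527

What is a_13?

Δ: -1185 , -3987 , -9891 , -20577 , -38085 , -64815 , -103527 , -157341
Δ²: -2802 , -5904 , -10686 , -17508 , -26730 , -38712 , -53814
Δ³: -3102 , -4782 , -6822 , -9222 , -11982 , -15102
Δ⁴: -1680 , -2040 , -2400 , -2760 , -3120
Δ⁵: -360 , -360 , -360 , -360
Fifth differences constant at -360.
-3120 − 360 = -3480;  -15102 − 3480 = -18582;  -53814 − 18582 = -72396;  -157341 − 72396 = -229737;  -399527 − 229737 = -629264
-3480 − 360 = -3840;  -18582 − 3840 = -22422;  -72396 − 22422 = -94818;  -229737 − 94818 = -324555;  -629264 − 324555 = -953819
-3840 − 360 = -4200;  -22422 − 4200 = -26622;  -94818 − 26622 = -121440;  -324555 − 121440 = -445995;  -953819 − 445995 = -1399814
-4200 − 360 = -4560;  -26622 − 4560 = -31182;  -121440 − 31182 = -152622;  -445995 − 152622 = -598617;  -1399814 − 598617 = -1998431
-4560 − 360 = -4920;  -31182 − 4920 = -36102;  -152622 − 36102 = -188724;  -598617 − 188724 = -787341;  -1998431 − 787341 = -2785772

-2785772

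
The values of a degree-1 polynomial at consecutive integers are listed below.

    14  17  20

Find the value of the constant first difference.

3

D1: 3, 3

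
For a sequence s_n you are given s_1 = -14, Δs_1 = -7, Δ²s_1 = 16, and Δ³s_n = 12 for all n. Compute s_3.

Build the table forward from the leading diagonal:
Δ³: 12, 12, 12
Δ²: 16, 28, 40
Δ: -7, 9, 37
s: -14, -21, -12

-12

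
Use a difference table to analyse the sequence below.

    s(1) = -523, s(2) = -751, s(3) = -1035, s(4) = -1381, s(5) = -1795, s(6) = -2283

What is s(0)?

-345

D1: -228  -284  -346  -414  -488
D2: -56  -62  -68  -74
D3: -6  -6  -6
The third differences are constant at -6.
Work back: -56 + 6 = -50;  -228 + 50 = -178;  -523 + 178 = -345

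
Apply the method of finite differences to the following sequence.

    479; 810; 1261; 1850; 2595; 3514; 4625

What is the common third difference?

18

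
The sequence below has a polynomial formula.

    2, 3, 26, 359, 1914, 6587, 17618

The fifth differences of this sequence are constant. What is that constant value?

360

Δ: 1, 23, 333, 1555, 4673, 11031
Δ²: 22, 310, 1222, 3118, 6358
Δ³: 288, 912, 1896, 3240
Δ⁴: 624, 984, 1344
Δ⁵: 360, 360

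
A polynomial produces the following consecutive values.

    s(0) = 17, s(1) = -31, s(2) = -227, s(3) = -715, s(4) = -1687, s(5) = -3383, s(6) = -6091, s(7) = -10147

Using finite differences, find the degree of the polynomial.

D1: -48, -196, -488, -972, -1696, -2708, -4056
D2: -148, -292, -484, -724, -1012, -1348
D3: -144, -192, -240, -288, -336
D4: -48, -48, -48, -48
The fourth differences are constant, so the polynomial has degree 4.

4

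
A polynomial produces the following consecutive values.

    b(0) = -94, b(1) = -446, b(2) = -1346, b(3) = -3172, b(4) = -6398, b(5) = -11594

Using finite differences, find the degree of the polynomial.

4

Δ: -352, -900, -1826, -3226, -5196
Δ²: -548, -926, -1400, -1970
Δ³: -378, -474, -570
Δ⁴: -96, -96
The fourth differences are constant, so the polynomial has degree 4.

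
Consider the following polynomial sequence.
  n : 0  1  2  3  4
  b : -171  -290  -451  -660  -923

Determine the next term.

D1: -119, -161, -209, -263
D2: -42, -48, -54
D3: -6, -6
Constant third difference = -6, so extend:
-54 − 6 = -60;  -263 − 60 = -323;  -923 − 323 = -1246

-1246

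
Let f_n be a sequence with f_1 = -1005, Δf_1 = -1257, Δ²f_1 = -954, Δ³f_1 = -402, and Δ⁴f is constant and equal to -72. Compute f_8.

Build the table forward from the leading diagonal:
Fourth differences: -72  -72  -72  -72  -72  -72  -72  -72
Third differences: -402  -474  -546  -618  -690  -762  -834  -906
Second differences: -954  -1356  -1830  -2376  -2994  -3684  -4446  -5280
First differences: -1257  -2211  -3567  -5397  -7773  -10767  -14451  -18897
f: -1005  -2262  -4473  -8040  -13437  -21210  -31977  -46428

-46428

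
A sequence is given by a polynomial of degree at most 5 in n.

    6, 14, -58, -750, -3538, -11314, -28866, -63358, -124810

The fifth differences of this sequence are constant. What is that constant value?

First differences: 8, -72, -692, -2788, -7776, -17552, -34492, -61452
Second differences: -80, -620, -2096, -4988, -9776, -16940, -26960
Third differences: -540, -1476, -2892, -4788, -7164, -10020
Fourth differences: -936, -1416, -1896, -2376, -2856
Fifth differences: -480, -480, -480, -480

-480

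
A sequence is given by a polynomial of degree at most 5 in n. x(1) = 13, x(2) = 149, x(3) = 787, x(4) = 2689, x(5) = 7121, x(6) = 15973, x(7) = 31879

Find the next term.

136, 638, 1902, 4432, 8852, 15906
502, 1264, 2530, 4420, 7054
762, 1266, 1890, 2634
504, 624, 744
120, 120
Constant fifth difference = 120, so extend:
744 + 120 = 864;  2634 + 864 = 3498;  7054 + 3498 = 10552;  15906 + 10552 = 26458;  31879 + 26458 = 58337

58337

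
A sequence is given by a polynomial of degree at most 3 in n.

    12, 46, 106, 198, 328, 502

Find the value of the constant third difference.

6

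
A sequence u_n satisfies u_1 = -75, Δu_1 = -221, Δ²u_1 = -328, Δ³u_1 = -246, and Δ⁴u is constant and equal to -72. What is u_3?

-845

Build the table forward from the leading diagonal:
D4: -72  -72  -72
D3: -246  -318  -390
D2: -328  -574  -892
D1: -221  -549  -1123
u: -75  -296  -845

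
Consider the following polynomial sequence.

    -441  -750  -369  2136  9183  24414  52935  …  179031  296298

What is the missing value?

101556

Using the first 7 terms:
D1: -309  381  2505  7047  15231  28521
D2: 690  2124  4542  8184  13290
D3: 1434  2418  3642  5106
D4: 984  1224  1464
D5: 240  240
Constant fifth difference = 240.
Extend forward: 1464 + 240 = 1704;  5106 + 1704 = 6810;  13290 + 6810 = 20100;  28521 + 20100 = 48621;  52935 + 48621 = 101556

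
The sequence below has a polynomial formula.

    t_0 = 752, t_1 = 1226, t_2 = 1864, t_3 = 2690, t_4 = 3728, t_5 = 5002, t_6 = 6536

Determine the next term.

8354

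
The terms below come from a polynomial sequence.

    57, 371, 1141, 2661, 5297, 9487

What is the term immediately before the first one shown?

-23

Δ: 314  770  1520  2636  4190
Δ²: 456  750  1116  1554
Δ³: 294  366  438
Δ⁴: 72  72
The fourth differences are constant at 72.
Work back: 294 − 72 = 222;  456 − 222 = 234;  314 − 234 = 80;  57 − 80 = -23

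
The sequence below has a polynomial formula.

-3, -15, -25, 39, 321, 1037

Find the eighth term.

4995

D1: -12, -10, 64, 282, 716
D2: 2, 74, 218, 434
D3: 72, 144, 216
D4: 72, 72
Constant fourth difference = 72, so extend:
216 + 72 = 288;  434 + 288 = 722;  716 + 722 = 1438;  1037 + 1438 = 2475
288 + 72 = 360;  722 + 360 = 1082;  1438 + 1082 = 2520;  2475 + 2520 = 4995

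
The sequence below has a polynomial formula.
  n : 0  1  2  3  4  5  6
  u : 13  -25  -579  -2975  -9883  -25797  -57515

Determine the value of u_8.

-209955

First differences: -38, -554, -2396, -6908, -15914, -31718
Second differences: -516, -1842, -4512, -9006, -15804
Third differences: -1326, -2670, -4494, -6798
Fourth differences: -1344, -1824, -2304
Fifth differences: -480, -480
The fifth differences are constant (-480).
-2304 − 480 = -2784;  -6798 − 2784 = -9582;  -15804 − 9582 = -25386;  -31718 − 25386 = -57104;  -57515 − 57104 = -114619
-2784 − 480 = -3264;  -9582 − 3264 = -12846;  -25386 − 12846 = -38232;  -57104 − 38232 = -95336;  -114619 − 95336 = -209955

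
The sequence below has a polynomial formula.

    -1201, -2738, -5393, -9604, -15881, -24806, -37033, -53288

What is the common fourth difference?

-72

First differences: -1537, -2655, -4211, -6277, -8925, -12227, -16255
Second differences: -1118, -1556, -2066, -2648, -3302, -4028
Third differences: -438, -510, -582, -654, -726
Fourth differences: -72, -72, -72, -72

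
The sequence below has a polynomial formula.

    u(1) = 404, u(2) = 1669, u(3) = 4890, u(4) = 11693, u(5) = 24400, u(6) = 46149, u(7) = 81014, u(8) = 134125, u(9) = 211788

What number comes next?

321605

D1: 1265 , 3221 , 6803 , 12707 , 21749 , 34865 , 53111 , 77663
D2: 1956 , 3582 , 5904 , 9042 , 13116 , 18246 , 24552
D3: 1626 , 2322 , 3138 , 4074 , 5130 , 6306
D4: 696 , 816 , 936 , 1056 , 1176
D5: 120 , 120 , 120 , 120
Fifth differences constant at 120.
1176 + 120 = 1296;  6306 + 1296 = 7602;  24552 + 7602 = 32154;  77663 + 32154 = 109817;  211788 + 109817 = 321605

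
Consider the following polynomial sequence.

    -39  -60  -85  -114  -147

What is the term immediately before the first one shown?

-22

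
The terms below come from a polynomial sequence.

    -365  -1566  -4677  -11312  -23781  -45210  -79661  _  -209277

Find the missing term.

Using the first 7 terms:
-1201, -3111, -6635, -12469, -21429, -34451
-1910, -3524, -5834, -8960, -13022
-1614, -2310, -3126, -4062
-696, -816, -936
-120, -120
Constant fifth difference = -120.
Extend forward: -936 − 120 = -1056;  -4062 − 1056 = -5118;  -13022 − 5118 = -18140;  -34451 − 18140 = -52591;  -79661 − 52591 = -132252

-132252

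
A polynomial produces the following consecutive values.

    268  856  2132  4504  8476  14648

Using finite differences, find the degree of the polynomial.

4

First differences: 588, 1276, 2372, 3972, 6172
Second differences: 688, 1096, 1600, 2200
Third differences: 408, 504, 600
Fourth differences: 96, 96
The fourth differences are constant, so the polynomial has degree 4.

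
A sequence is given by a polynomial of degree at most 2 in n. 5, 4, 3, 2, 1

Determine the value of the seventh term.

Δ: -1, -1, -1, -1
The first differences are constant (-1).
1 − 1 = 0
0 − 1 = -1

-1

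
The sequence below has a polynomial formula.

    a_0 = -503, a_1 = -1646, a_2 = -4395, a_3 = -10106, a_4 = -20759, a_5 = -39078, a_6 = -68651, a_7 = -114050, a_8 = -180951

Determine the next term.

-276254

Δ: -1143 , -2749 , -5711 , -10653 , -18319 , -29573 , -45399 , -66901
Δ²: -1606 , -2962 , -4942 , -7666 , -11254 , -15826 , -21502
Δ³: -1356 , -1980 , -2724 , -3588 , -4572 , -5676
Δ⁴: -624 , -744 , -864 , -984 , -1104
Δ⁵: -120 , -120 , -120 , -120
Constant fifth difference = -120, so extend:
-1104 − 120 = -1224;  -5676 − 1224 = -6900;  -21502 − 6900 = -28402;  -66901 − 28402 = -95303;  -180951 − 95303 = -276254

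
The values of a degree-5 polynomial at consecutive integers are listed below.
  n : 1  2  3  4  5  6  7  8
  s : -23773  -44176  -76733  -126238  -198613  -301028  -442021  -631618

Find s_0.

-11738

D1: -20403, -32557, -49505, -72375, -102415, -140993, -189597
D2: -12154, -16948, -22870, -30040, -38578, -48604
D3: -4794, -5922, -7170, -8538, -10026
D4: -1128, -1248, -1368, -1488
D5: -120, -120, -120
The fifth differences are constant at -120.
Work back: -1128 + 120 = -1008;  -4794 + 1008 = -3786;  -12154 + 3786 = -8368;  -20403 + 8368 = -12035;  -23773 + 12035 = -11738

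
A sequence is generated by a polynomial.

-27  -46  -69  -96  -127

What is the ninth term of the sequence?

-291

First differences: -19, -23, -27, -31
Second differences: -4, -4, -4
Second differences constant at -4.
-31 − 4 = -35;  -127 − 35 = -162
-35 − 4 = -39;  -162 − 39 = -201
-39 − 4 = -43;  -201 − 43 = -244
-43 − 4 = -47;  -244 − 47 = -291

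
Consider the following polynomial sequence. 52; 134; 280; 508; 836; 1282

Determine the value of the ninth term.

First differences: 82, 146, 228, 328, 446
Second differences: 64, 82, 100, 118
Third differences: 18, 18, 18
Constant third difference = 18, so extend:
118 + 18 = 136;  446 + 136 = 582;  1282 + 582 = 1864
136 + 18 = 154;  582 + 154 = 736;  1864 + 736 = 2600
154 + 18 = 172;  736 + 172 = 908;  2600 + 908 = 3508

3508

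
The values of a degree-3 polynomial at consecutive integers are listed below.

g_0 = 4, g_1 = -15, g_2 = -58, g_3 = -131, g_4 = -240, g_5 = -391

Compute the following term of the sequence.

-590

D1: -19, -43, -73, -109, -151
D2: -24, -30, -36, -42
D3: -6, -6, -6
Third differences constant at -6.
-42 − 6 = -48;  -151 − 48 = -199;  -391 − 199 = -590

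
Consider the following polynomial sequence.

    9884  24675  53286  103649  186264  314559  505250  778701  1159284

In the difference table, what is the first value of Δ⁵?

360

D1: 14791, 28611, 50363, 82615, 128295, 190691, 273451, 380583
D2: 13820, 21752, 32252, 45680, 62396, 82760, 107132
D3: 7932, 10500, 13428, 16716, 20364, 24372
D4: 2568, 2928, 3288, 3648, 4008
D5: 360, 360, 360, 360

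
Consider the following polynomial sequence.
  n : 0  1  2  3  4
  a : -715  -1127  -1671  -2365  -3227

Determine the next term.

First differences: -412, -544, -694, -862
Second differences: -132, -150, -168
Third differences: -18, -18
Third differences constant at -18.
-168 − 18 = -186;  -862 − 186 = -1048;  -3227 − 1048 = -4275

-4275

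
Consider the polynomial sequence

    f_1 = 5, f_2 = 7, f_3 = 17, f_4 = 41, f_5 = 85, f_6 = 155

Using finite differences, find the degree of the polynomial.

3

First differences: 2, 10, 24, 44, 70
Second differences: 8, 14, 20, 26
Third differences: 6, 6, 6
The third differences are constant, so the polynomial has degree 3.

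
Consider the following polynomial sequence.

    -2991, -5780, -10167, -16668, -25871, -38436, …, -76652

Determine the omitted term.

-55095

Using the first 6 terms:
First differences: -2789  -4387  -6501  -9203  -12565
Second differences: -1598  -2114  -2702  -3362
Third differences: -516  -588  -660
Fourth differences: -72  -72
Constant fourth difference = -72.
Extend forward: -660 − 72 = -732;  -3362 − 732 = -4094;  -12565 − 4094 = -16659;  -38436 − 16659 = -55095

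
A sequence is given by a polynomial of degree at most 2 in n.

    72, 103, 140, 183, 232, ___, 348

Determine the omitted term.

287

Using the first 5 terms:
Δ: 31, 37, 43, 49
Δ²: 6, 6, 6
Constant second difference = 6.
Extend forward: 49 + 6 = 55;  232 + 55 = 287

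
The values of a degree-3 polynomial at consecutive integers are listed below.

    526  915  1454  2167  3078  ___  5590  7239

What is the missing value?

4211

Using the first 5 terms:
First differences: 389  539  713  911
Second differences: 150  174  198
Third differences: 24  24
Constant third difference = 24.
Extend forward: 198 + 24 = 222;  911 + 222 = 1133;  3078 + 1133 = 4211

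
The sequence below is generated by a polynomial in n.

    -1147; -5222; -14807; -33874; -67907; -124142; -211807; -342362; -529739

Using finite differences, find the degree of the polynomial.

First differences: -4075, -9585, -19067, -34033, -56235, -87665, -130555, -187377
Second differences: -5510, -9482, -14966, -22202, -31430, -42890, -56822
Third differences: -3972, -5484, -7236, -9228, -11460, -13932
Fourth differences: -1512, -1752, -1992, -2232, -2472
Fifth differences: -240, -240, -240, -240
The fifth differences are constant, so the polynomial has degree 5.

5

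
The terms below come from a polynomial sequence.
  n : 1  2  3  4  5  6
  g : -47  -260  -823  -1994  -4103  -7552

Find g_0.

2

-213  -563  -1171  -2109  -3449
-350  -608  -938  -1340
-258  -330  -402
-72  -72
The fourth differences are constant at -72.
Work back: -258 + 72 = -186;  -350 + 186 = -164;  -213 + 164 = -49;  -47 + 49 = 2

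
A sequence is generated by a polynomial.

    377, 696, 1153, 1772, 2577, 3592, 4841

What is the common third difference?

First differences: 319, 457, 619, 805, 1015, 1249
Second differences: 138, 162, 186, 210, 234
Third differences: 24, 24, 24, 24

24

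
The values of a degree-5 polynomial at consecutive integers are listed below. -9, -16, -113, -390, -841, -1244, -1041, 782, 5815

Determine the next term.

16344

-7 , -97 , -277 , -451 , -403 , 203 , 1823 , 5033
-90 , -180 , -174 , 48 , 606 , 1620 , 3210
-90 , 6 , 222 , 558 , 1014 , 1590
96 , 216 , 336 , 456 , 576
120 , 120 , 120 , 120
Fifth differences constant at 120.
576 + 120 = 696;  1590 + 696 = 2286;  3210 + 2286 = 5496;  5033 + 5496 = 10529;  5815 + 10529 = 16344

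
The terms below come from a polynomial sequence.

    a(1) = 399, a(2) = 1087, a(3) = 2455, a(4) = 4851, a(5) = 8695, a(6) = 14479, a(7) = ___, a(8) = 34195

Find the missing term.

22767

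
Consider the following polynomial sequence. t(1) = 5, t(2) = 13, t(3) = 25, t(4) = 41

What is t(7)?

113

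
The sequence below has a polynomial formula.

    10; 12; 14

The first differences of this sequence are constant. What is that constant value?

2

Δ: 2, 2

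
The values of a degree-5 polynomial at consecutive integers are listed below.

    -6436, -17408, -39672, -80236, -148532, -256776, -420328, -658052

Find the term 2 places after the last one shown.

-1451152

First differences: -10972, -22264, -40564, -68296, -108244, -163552, -237724
Second differences: -11292, -18300, -27732, -39948, -55308, -74172
Third differences: -7008, -9432, -12216, -15360, -18864
Fourth differences: -2424, -2784, -3144, -3504
Fifth differences: -360, -360, -360
Fifth differences constant at -360.
-3504 − 360 = -3864;  -18864 − 3864 = -22728;  -74172 − 22728 = -96900;  -237724 − 96900 = -334624;  -658052 − 334624 = -992676
-3864 − 360 = -4224;  -22728 − 4224 = -26952;  -96900 − 26952 = -123852;  -334624 − 123852 = -458476;  -992676 − 458476 = -1451152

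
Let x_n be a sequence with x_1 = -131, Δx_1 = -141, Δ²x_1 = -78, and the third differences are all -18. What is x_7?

-2507

Build the table forward from the leading diagonal:
Third differences: -18  -18  -18  -18  -18  -18  -18
Second differences: -78  -96  -114  -132  -150  -168  -186
First differences: -141  -219  -315  -429  -561  -711  -879
x: -131  -272  -491  -806  -1235  -1796  -2507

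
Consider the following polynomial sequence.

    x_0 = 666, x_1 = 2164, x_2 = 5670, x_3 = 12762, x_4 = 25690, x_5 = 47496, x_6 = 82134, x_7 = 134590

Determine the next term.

211002

First differences: 1498, 3506, 7092, 12928, 21806, 34638, 52456
Second differences: 2008, 3586, 5836, 8878, 12832, 17818
Third differences: 1578, 2250, 3042, 3954, 4986
Fourth differences: 672, 792, 912, 1032
Fifth differences: 120, 120, 120
The fifth differences are constant (120).
1032 + 120 = 1152;  4986 + 1152 = 6138;  17818 + 6138 = 23956;  52456 + 23956 = 76412;  134590 + 76412 = 211002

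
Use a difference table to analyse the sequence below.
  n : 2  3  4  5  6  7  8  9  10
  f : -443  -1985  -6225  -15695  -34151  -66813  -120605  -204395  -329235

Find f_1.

-51

D1: -1542, -4240, -9470, -18456, -32662, -53792, -83790, -124840
D2: -2698, -5230, -8986, -14206, -21130, -29998, -41050
D3: -2532, -3756, -5220, -6924, -8868, -11052
D4: -1224, -1464, -1704, -1944, -2184
D5: -240, -240, -240, -240
The fifth differences are constant at -240.
Work back: -1224 + 240 = -984;  -2532 + 984 = -1548;  -2698 + 1548 = -1150;  -1542 + 1150 = -392;  -443 + 392 = -51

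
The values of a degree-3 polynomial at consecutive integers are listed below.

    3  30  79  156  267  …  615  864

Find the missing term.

418

Using the first 5 terms:
27, 49, 77, 111
22, 28, 34
6, 6
Constant third difference = 6.
Extend forward: 34 + 6 = 40;  111 + 40 = 151;  267 + 151 = 418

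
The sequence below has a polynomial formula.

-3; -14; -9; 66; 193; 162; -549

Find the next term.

Δ: -11, 5, 75, 127, -31, -711
Δ²: 16, 70, 52, -158, -680
Δ³: 54, -18, -210, -522
Δ⁴: -72, -192, -312
Δ⁵: -120, -120
The fifth differences are constant (-120).
-312 − 120 = -432;  -522 − 432 = -954;  -680 − 954 = -1634;  -711 − 1634 = -2345;  -549 − 2345 = -2894

-2894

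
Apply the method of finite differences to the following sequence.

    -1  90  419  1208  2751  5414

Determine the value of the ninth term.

24863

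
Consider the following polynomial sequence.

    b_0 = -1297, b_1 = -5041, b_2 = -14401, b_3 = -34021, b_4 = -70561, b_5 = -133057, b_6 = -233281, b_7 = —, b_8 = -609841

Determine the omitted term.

-386101

Using the first 7 terms:
First differences: -3744, -9360, -19620, -36540, -62496, -100224
Second differences: -5616, -10260, -16920, -25956, -37728
Third differences: -4644, -6660, -9036, -11772
Fourth differences: -2016, -2376, -2736
Fifth differences: -360, -360
Constant fifth difference = -360.
Extend forward: -2736 − 360 = -3096;  -11772 − 3096 = -14868;  -37728 − 14868 = -52596;  -100224 − 52596 = -152820;  -233281 − 152820 = -386101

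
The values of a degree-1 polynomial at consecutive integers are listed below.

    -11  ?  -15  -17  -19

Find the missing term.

Using the last 3 terms:
First differences: -2, -2
Constant first difference = -2.
Extend backward: -15 + 2 = -13

-13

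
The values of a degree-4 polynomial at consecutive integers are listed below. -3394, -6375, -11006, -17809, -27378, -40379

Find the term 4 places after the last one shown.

-142543

-2981 , -4631 , -6803 , -9569 , -13001
-1650 , -2172 , -2766 , -3432
-522 , -594 , -666
-72 , -72
Constant fourth difference = -72, so extend:
-666 − 72 = -738;  -3432 − 738 = -4170;  -13001 − 4170 = -17171;  -40379 − 17171 = -57550
-738 − 72 = -810;  -4170 − 810 = -4980;  -17171 − 4980 = -22151;  -57550 − 22151 = -79701
-810 − 72 = -882;  -4980 − 882 = -5862;  -22151 − 5862 = -28013;  -79701 − 28013 = -107714
-882 − 72 = -954;  -5862 − 954 = -6816;  -28013 − 6816 = -34829;  -107714 − 34829 = -142543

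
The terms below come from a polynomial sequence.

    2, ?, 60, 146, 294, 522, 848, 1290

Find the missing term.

18

Using the last 6 terms:
First differences: 86, 148, 228, 326, 442
Second differences: 62, 80, 98, 116
Third differences: 18, 18, 18
Constant third difference = 18.
Extend backward: 62 − 18 = 44;  86 − 44 = 42;  60 − 42 = 18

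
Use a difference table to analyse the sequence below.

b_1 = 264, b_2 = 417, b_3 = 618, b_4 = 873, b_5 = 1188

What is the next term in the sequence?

1569

First differences: 153 , 201 , 255 , 315
Second differences: 48 , 54 , 60
Third differences: 6 , 6
Constant third difference = 6, so extend:
60 + 6 = 66;  315 + 66 = 381;  1188 + 381 = 1569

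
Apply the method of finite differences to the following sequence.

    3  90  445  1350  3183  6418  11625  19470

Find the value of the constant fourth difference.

96

First differences: 87, 355, 905, 1833, 3235, 5207, 7845
Second differences: 268, 550, 928, 1402, 1972, 2638
Third differences: 282, 378, 474, 570, 666
Fourth differences: 96, 96, 96, 96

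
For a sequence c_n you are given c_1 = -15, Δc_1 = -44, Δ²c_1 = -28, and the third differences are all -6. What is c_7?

Build the table forward from the leading diagonal:
D3: -6, -6, -6, -6, -6, -6, -6
D2: -28, -34, -40, -46, -52, -58, -64
D1: -44, -72, -106, -146, -192, -244, -302
c: -15, -59, -131, -237, -383, -575, -819

-819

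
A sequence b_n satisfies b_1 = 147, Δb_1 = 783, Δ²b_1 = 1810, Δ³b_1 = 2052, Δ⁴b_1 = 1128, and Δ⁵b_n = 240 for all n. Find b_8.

159978

Build the table forward from the leading diagonal:
Δ⁵: 240  240  240  240  240  240  240  240
Δ⁴: 1128  1368  1608  1848  2088  2328  2568  2808
Δ³: 2052  3180  4548  6156  8004  10092  12420  14988
Δ²: 1810  3862  7042  11590  17746  25750  35842  48262
Δ: 783  2593  6455  13497  25087  42833  68583  104425
b: 147  930  3523  9978  23475  48562  91395  159978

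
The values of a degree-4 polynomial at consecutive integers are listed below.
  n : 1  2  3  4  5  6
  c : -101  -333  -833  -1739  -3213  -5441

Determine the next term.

Δ: -232  -500  -906  -1474  -2228
Δ²: -268  -406  -568  -754
Δ³: -138  -162  -186
Δ⁴: -24  -24
Fourth differences constant at -24.
-186 − 24 = -210;  -754 − 210 = -964;  -2228 − 964 = -3192;  -5441 − 3192 = -8633

-8633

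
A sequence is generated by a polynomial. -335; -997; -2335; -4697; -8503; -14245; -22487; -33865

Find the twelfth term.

-125977

-662 , -1338 , -2362 , -3806 , -5742 , -8242 , -11378
-676 , -1024 , -1444 , -1936 , -2500 , -3136
-348 , -420 , -492 , -564 , -636
-72 , -72 , -72 , -72
Fourth differences constant at -72.
-636 − 72 = -708;  -3136 − 708 = -3844;  -11378 − 3844 = -15222;  -33865 − 15222 = -49087
-708 − 72 = -780;  -3844 − 780 = -4624;  -15222 − 4624 = -19846;  -49087 − 19846 = -68933
-780 − 72 = -852;  -4624 − 852 = -5476;  -19846 − 5476 = -25322;  -68933 − 25322 = -94255
-852 − 72 = -924;  -5476 − 924 = -6400;  -25322 − 6400 = -31722;  -94255 − 31722 = -125977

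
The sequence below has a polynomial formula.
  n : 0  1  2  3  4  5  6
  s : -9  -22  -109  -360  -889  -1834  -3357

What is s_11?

-26992

D1: -13 , -87 , -251 , -529 , -945 , -1523
D2: -74 , -164 , -278 , -416 , -578
D3: -90 , -114 , -138 , -162
D4: -24 , -24 , -24
Constant fourth difference = -24, so extend:
-162 − 24 = -186;  -578 − 186 = -764;  -1523 − 764 = -2287;  -3357 − 2287 = -5644
-186 − 24 = -210;  -764 − 210 = -974;  -2287 − 974 = -3261;  -5644 − 3261 = -8905
-210 − 24 = -234;  -974 − 234 = -1208;  -3261 − 1208 = -4469;  -8905 − 4469 = -13374
-234 − 24 = -258;  -1208 − 258 = -1466;  -4469 − 1466 = -5935;  -13374 − 5935 = -19309
-258 − 24 = -282;  -1466 − 282 = -1748;  -5935 − 1748 = -7683;  -19309 − 7683 = -26992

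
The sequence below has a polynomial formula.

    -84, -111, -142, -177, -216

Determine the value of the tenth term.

First differences: -27, -31, -35, -39
Second differences: -4, -4, -4
Constant second difference = -4, so extend:
-39 − 4 = -43;  -216 − 43 = -259
-43 − 4 = -47;  -259 − 47 = -306
-47 − 4 = -51;  -306 − 51 = -357
-51 − 4 = -55;  -357 − 55 = -412
-55 − 4 = -59;  -412 − 59 = -471

-471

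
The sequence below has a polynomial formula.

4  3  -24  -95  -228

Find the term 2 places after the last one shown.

First differences: -1, -27, -71, -133
Second differences: -26, -44, -62
Third differences: -18, -18
The third differences are constant (-18).
-62 − 18 = -80;  -133 − 80 = -213;  -228 − 213 = -441
-80 − 18 = -98;  -213 − 98 = -311;  -441 − 311 = -752

-752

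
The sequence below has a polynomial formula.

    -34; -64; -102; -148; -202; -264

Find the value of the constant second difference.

-8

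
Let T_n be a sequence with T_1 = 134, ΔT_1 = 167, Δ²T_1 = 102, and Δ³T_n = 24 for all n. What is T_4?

965

Build the table forward from the leading diagonal:
Δ³: 24  24  24  24
Δ²: 102  126  150  174
Δ: 167  269  395  545
T: 134  301  570  965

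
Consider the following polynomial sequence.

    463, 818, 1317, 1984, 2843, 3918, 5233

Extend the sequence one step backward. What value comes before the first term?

First differences: 355, 499, 667, 859, 1075, 1315
Second differences: 144, 168, 192, 216, 240
Third differences: 24, 24, 24, 24
The third differences are constant at 24.
Work back: 144 − 24 = 120;  355 − 120 = 235;  463 − 235 = 228

228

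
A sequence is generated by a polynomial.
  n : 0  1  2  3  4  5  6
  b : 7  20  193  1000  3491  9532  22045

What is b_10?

13  173  807  2491  6041  12513
160  634  1684  3550  6472
474  1050  1866  2922
576  816  1056
240  240
The fifth differences are constant (240).
1056 + 240 = 1296;  2922 + 1296 = 4218;  6472 + 4218 = 10690;  12513 + 10690 = 23203;  22045 + 23203 = 45248
1296 + 240 = 1536;  4218 + 1536 = 5754;  10690 + 5754 = 16444;  23203 + 16444 = 39647;  45248 + 39647 = 84895
1536 + 240 = 1776;  5754 + 1776 = 7530;  16444 + 7530 = 23974;  39647 + 23974 = 63621;  84895 + 63621 = 148516
1776 + 240 = 2016;  7530 + 2016 = 9546;  23974 + 9546 = 33520;  63621 + 33520 = 97141;  148516 + 97141 = 245657

245657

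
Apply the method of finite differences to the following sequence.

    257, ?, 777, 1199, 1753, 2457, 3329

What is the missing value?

Using the last 5 terms:
Δ: 422, 554, 704, 872
Δ²: 132, 150, 168
Δ³: 18, 18
Constant third difference = 18.
Extend backward: 132 − 18 = 114;  422 − 114 = 308;  777 − 308 = 469

469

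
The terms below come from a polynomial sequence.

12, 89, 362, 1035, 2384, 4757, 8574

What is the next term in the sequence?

14327

D1: 77, 273, 673, 1349, 2373, 3817
D2: 196, 400, 676, 1024, 1444
D3: 204, 276, 348, 420
D4: 72, 72, 72
Fourth differences constant at 72.
420 + 72 = 492;  1444 + 492 = 1936;  3817 + 1936 = 5753;  8574 + 5753 = 14327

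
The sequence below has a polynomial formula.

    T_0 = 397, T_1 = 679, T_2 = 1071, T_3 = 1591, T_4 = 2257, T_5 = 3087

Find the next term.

Δ: 282 , 392 , 520 , 666 , 830
Δ²: 110 , 128 , 146 , 164
Δ³: 18 , 18 , 18
Third differences constant at 18.
164 + 18 = 182;  830 + 182 = 1012;  3087 + 1012 = 4099

4099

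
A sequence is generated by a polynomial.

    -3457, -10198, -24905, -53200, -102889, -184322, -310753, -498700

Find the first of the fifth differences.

First differences: -6741, -14707, -28295, -49689, -81433, -126431, -187947
Second differences: -7966, -13588, -21394, -31744, -44998, -61516
Third differences: -5622, -7806, -10350, -13254, -16518
Fourth differences: -2184, -2544, -2904, -3264
Fifth differences: -360, -360, -360

-360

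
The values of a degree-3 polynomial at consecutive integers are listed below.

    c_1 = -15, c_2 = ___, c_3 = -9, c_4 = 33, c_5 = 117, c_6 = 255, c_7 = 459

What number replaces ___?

-21

Using the last 5 terms:
Δ: 42  84  138  204
Δ²: 42  54  66
Δ³: 12  12
Constant third difference = 12.
Extend backward: 42 − 12 = 30;  42 − 30 = 12;  -9 − 12 = -21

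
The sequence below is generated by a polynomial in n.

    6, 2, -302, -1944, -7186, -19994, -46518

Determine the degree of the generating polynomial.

5

-4, -304, -1642, -5242, -12808, -26524
-300, -1338, -3600, -7566, -13716
-1038, -2262, -3966, -6150
-1224, -1704, -2184
-480, -480
The fifth differences are constant, so the polynomial has degree 5.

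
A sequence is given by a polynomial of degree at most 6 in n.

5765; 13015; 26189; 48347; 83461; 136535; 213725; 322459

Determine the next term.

471557

First differences: 7250, 13174, 22158, 35114, 53074, 77190, 108734
Second differences: 5924, 8984, 12956, 17960, 24116, 31544
Third differences: 3060, 3972, 5004, 6156, 7428
Fourth differences: 912, 1032, 1152, 1272
Fifth differences: 120, 120, 120
Constant fifth difference = 120, so extend:
1272 + 120 = 1392;  7428 + 1392 = 8820;  31544 + 8820 = 40364;  108734 + 40364 = 149098;  322459 + 149098 = 471557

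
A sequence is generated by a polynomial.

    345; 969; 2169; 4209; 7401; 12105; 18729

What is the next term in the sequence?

27729

Δ: 624, 1200, 2040, 3192, 4704, 6624
Δ²: 576, 840, 1152, 1512, 1920
Δ³: 264, 312, 360, 408
Δ⁴: 48, 48, 48
Fourth differences constant at 48.
408 + 48 = 456;  1920 + 456 = 2376;  6624 + 2376 = 9000;  18729 + 9000 = 27729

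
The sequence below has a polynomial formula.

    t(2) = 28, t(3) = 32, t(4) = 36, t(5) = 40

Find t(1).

4  4  4
The first differences are constant at 4.
Work back: 28 − 4 = 24

24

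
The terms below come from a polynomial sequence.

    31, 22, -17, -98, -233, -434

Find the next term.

-713

-9, -39, -81, -135, -201
-30, -42, -54, -66
-12, -12, -12
Third differences constant at -12.
-66 − 12 = -78;  -201 − 78 = -279;  -434 − 279 = -713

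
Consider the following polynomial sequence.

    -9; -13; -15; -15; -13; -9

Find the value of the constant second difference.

2

First differences: -4, -2, 0, 2, 4
Second differences: 2, 2, 2, 2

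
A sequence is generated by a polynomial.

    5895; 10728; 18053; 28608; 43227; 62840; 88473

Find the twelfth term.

Δ: 4833, 7325, 10555, 14619, 19613, 25633
Δ²: 2492, 3230, 4064, 4994, 6020
Δ³: 738, 834, 930, 1026
Δ⁴: 96, 96, 96
The fourth differences are constant (96).
1026 + 96 = 1122;  6020 + 1122 = 7142;  25633 + 7142 = 32775;  88473 + 32775 = 121248
1122 + 96 = 1218;  7142 + 1218 = 8360;  32775 + 8360 = 41135;  121248 + 41135 = 162383
1218 + 96 = 1314;  8360 + 1314 = 9674;  41135 + 9674 = 50809;  162383 + 50809 = 213192
1314 + 96 = 1410;  9674 + 1410 = 11084;  50809 + 11084 = 61893;  213192 + 61893 = 275085
1410 + 96 = 1506;  11084 + 1506 = 12590;  61893 + 12590 = 74483;  275085 + 74483 = 349568

349568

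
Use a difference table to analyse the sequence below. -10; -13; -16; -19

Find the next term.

-22

D1: -3, -3, -3
First differences constant at -3.
-19 − 3 = -22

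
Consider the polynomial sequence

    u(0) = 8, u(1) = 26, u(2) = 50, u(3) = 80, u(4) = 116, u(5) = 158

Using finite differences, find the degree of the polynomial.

Δ: 18, 24, 30, 36, 42
Δ²: 6, 6, 6, 6
The second differences are constant, so the polynomial has degree 2.

2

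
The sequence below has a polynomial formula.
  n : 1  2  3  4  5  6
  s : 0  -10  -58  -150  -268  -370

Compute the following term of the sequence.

D1: -10, -48, -92, -118, -102
D2: -38, -44, -26, 16
D3: -6, 18, 42
D4: 24, 24
The fourth differences are constant (24).
42 + 24 = 66;  16 + 66 = 82;  -102 + 82 = -20;  -370 − 20 = -390

-390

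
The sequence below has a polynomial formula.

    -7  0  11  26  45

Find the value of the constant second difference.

4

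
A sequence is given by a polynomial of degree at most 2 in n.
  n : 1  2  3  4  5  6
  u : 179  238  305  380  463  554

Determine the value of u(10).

First differences: 59, 67, 75, 83, 91
Second differences: 8, 8, 8, 8
Constant second difference = 8, so extend:
91 + 8 = 99;  554 + 99 = 653
99 + 8 = 107;  653 + 107 = 760
107 + 8 = 115;  760 + 115 = 875
115 + 8 = 123;  875 + 123 = 998

998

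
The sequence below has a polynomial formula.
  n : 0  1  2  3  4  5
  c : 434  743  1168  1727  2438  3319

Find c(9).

Δ: 309, 425, 559, 711, 881
Δ²: 116, 134, 152, 170
Δ³: 18, 18, 18
The third differences are constant (18).
170 + 18 = 188;  881 + 188 = 1069;  3319 + 1069 = 4388
188 + 18 = 206;  1069 + 206 = 1275;  4388 + 1275 = 5663
206 + 18 = 224;  1275 + 224 = 1499;  5663 + 1499 = 7162
224 + 18 = 242;  1499 + 242 = 1741;  7162 + 1741 = 8903

8903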